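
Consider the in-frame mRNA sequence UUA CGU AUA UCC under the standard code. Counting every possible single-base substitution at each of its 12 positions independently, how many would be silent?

Codon 1 (UUA, Leu): 2 synonymous substitutions.
Codon 2 (CGU, Arg): 3 synonymous substitutions.
Codon 3 (AUA, Ile): 2 synonymous substitutions.
Codon 4 (UCC, Ser): 3 synonymous substitutions.
Total: 2 + 3 + 2 + 3 = 10.

10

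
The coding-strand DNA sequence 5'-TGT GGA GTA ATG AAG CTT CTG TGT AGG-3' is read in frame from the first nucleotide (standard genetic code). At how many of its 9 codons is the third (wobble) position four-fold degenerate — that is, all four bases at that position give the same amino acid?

Codon 1 TGT (Cys): third position 2-fold.
Codon 2 GGA (Gly): third position 4-fold.
Codon 3 GTA (Val): third position 4-fold.
Codon 4 ATG (Met): third position 1-fold.
Codon 5 AAG (Lys): third position 2-fold.
Codon 6 CTT (Leu): third position 4-fold.
Codon 7 CTG (Leu): third position 4-fold.
Codon 8 TGT (Cys): third position 2-fold.
Codon 9 AGG (Arg): third position 2-fold.
Four-fold degenerate third positions: 4.

4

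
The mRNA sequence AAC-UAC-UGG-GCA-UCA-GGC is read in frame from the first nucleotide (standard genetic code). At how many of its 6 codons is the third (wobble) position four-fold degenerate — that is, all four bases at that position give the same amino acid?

Codon 1 AAC (Asn): third position 2-fold.
Codon 2 UAC (Tyr): third position 2-fold.
Codon 3 UGG (Trp): third position 1-fold.
Codon 4 GCA (Ala): third position 4-fold.
Codon 5 UCA (Ser): third position 4-fold.
Codon 6 GGC (Gly): third position 4-fold.
Four-fold degenerate third positions: 3.

3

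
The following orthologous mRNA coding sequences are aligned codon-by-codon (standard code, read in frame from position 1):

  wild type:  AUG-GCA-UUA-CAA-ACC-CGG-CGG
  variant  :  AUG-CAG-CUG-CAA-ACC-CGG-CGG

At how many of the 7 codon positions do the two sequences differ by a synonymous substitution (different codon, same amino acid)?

Codon 1: AUG Met / AUG Met — identical.
Codon 2: GCA Ala / CAG Gln — nonsynonymous.
Codon 3: UUA Leu / CUG Leu — synonymous.
Codon 4: CAA Gln / CAA Gln — identical.
Codon 5: ACC Thr / ACC Thr — identical.
Codon 6: CGG Arg / CGG Arg — identical.
Codon 7: CGG Arg / CGG Arg — identical.
Synonymous differences: 1.

1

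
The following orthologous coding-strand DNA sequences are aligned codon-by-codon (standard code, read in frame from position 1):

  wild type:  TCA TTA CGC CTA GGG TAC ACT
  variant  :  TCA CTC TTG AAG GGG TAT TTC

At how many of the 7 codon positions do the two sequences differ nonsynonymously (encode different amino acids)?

Codon 1: TCA Ser / TCA Ser — identical.
Codon 2: TTA Leu / CTC Leu — synonymous.
Codon 3: CGC Arg / TTG Leu — nonsynonymous.
Codon 4: CTA Leu / AAG Lys — nonsynonymous.
Codon 5: GGG Gly / GGG Gly — identical.
Codon 6: TAC Tyr / TAT Tyr — synonymous.
Codon 7: ACT Thr / TTC Phe — nonsynonymous.
Nonsynonymous differences: 3.

3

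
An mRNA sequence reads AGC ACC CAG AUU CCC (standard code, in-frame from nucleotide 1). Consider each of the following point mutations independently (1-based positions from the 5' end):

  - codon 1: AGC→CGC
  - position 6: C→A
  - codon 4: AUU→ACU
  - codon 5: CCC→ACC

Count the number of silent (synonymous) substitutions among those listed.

Codon 1: AGC (Ser) → CGC (Arg) — missense.
Codon 2: ACC (Thr) → ACA (Thr) — synonymous.
Codon 4: AUU (Ile) → ACU (Thr) — missense.
Codon 5: CCC (Pro) → ACC (Thr) — missense.
Synonymous: 1 of 4.

1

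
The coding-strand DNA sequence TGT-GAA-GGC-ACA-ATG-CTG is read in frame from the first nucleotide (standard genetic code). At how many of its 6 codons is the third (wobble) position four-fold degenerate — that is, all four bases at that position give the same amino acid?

Codon 1 TGT (Cys): third position 2-fold.
Codon 2 GAA (Glu): third position 2-fold.
Codon 3 GGC (Gly): third position 4-fold.
Codon 4 ACA (Thr): third position 4-fold.
Codon 5 ATG (Met): third position 1-fold.
Codon 6 CTG (Leu): third position 4-fold.
Four-fold degenerate third positions: 3.

3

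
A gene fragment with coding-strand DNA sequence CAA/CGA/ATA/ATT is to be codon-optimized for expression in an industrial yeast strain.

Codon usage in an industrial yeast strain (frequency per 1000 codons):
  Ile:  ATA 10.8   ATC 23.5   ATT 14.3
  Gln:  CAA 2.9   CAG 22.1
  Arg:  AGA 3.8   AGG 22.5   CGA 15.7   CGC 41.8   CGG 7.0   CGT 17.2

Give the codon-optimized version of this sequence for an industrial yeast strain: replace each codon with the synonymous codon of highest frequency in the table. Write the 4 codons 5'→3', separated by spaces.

CAG CGC ATC ATC

Codon 1 (Gln): best is CAG at 22.1.
Codon 2 (Arg): best is CGC at 41.8.
Codon 3 (Ile): best is ATC at 23.5.
Codon 4 (Ile): best is ATC at 23.5.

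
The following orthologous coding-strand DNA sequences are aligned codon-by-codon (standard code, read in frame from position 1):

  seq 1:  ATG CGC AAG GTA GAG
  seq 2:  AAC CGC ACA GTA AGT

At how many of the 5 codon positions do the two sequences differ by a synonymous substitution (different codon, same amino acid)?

0

Codon 1: ATG Met / AAC Asn — nonsynonymous.
Codon 2: CGC Arg / CGC Arg — identical.
Codon 3: AAG Lys / ACA Thr — nonsynonymous.
Codon 4: GTA Val / GTA Val — identical.
Codon 5: GAG Glu / AGT Ser — nonsynonymous.
Synonymous differences: 0.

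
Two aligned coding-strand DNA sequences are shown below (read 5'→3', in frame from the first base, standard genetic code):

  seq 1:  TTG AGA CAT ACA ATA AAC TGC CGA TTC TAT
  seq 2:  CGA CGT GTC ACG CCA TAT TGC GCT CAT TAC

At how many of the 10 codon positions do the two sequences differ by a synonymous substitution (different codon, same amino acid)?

Codon 1: TTG Leu / CGA Arg — nonsynonymous.
Codon 2: AGA Arg / CGT Arg — synonymous.
Codon 3: CAT His / GTC Val — nonsynonymous.
Codon 4: ACA Thr / ACG Thr — synonymous.
Codon 5: ATA Ile / CCA Pro — nonsynonymous.
Codon 6: AAC Asn / TAT Tyr — nonsynonymous.
Codon 7: TGC Cys / TGC Cys — identical.
Codon 8: CGA Arg / GCT Ala — nonsynonymous.
Codon 9: TTC Phe / CAT His — nonsynonymous.
Codon 10: TAT Tyr / TAC Tyr — synonymous.
Synonymous differences: 3.

3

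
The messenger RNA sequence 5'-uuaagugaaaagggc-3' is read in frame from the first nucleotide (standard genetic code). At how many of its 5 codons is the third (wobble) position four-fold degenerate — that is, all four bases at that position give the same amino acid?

Codon 1 UUA (Leu): third position 2-fold.
Codon 2 AGU (Ser): third position 2-fold.
Codon 3 GAA (Glu): third position 2-fold.
Codon 4 AAG (Lys): third position 2-fold.
Codon 5 GGC (Gly): third position 4-fold.
Four-fold degenerate third positions: 1.

1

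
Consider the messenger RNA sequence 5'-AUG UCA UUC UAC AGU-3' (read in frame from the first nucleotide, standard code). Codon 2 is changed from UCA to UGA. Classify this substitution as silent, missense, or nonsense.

Position 5 falls in codon 2: UCA → Ser.
After the substitution the codon is UGA → Stop.
The new codon is a stop codon, so this is a nonsense mutation.

nonsense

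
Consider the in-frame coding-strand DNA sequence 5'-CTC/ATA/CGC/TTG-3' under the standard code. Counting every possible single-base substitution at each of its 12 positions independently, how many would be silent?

10

Codon 1 (CTC, Leu): 3 synonymous substitutions.
Codon 2 (ATA, Ile): 2 synonymous substitutions.
Codon 3 (CGC, Arg): 3 synonymous substitutions.
Codon 4 (TTG, Leu): 2 synonymous substitutions.
Total: 3 + 2 + 3 + 2 = 10.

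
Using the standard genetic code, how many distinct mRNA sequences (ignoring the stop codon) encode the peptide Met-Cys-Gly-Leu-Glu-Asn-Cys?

384

Met: 1 codon.
Cys: 2 codons.
Gly: 4 codons.
Leu: 6 codons.
Glu: 2 codons.
Asn: 2 codons.
Cys: 2 codons.
1 × 2 × 4 × 6 × 2 × 2 × 2 = 384.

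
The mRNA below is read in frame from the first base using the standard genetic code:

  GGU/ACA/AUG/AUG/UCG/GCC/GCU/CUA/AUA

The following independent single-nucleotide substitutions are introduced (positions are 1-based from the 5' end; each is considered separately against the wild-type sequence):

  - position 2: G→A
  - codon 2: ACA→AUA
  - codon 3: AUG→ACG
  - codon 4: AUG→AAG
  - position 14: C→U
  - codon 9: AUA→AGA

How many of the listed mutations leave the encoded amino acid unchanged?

Codon 1: GGU (Gly) → GAU (Asp) — missense.
Codon 2: ACA (Thr) → AUA (Ile) — missense.
Codon 3: AUG (Met) → ACG (Thr) — missense.
Codon 4: AUG (Met) → AAG (Lys) — missense.
Codon 5: UCG (Ser) → UUG (Leu) — missense.
Codon 9: AUA (Ile) → AGA (Arg) — missense.
Synonymous: 0 of 6.

0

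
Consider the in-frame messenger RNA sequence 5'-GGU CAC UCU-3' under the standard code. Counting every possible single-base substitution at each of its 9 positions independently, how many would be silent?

7

Codon 1 (GGU, Gly): 3 synonymous substitutions.
Codon 2 (CAC, His): 1 synonymous substitution.
Codon 3 (UCU, Ser): 3 synonymous substitutions.
Total: 3 + 1 + 3 = 7.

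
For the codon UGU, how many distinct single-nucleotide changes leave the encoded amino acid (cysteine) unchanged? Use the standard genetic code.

Position 1: none → 0 synonymous.
Position 2: none → 0 synonymous.
Position 3: UGC → 1 synonymous.
Total: 0 + 0 + 1 = 1.

1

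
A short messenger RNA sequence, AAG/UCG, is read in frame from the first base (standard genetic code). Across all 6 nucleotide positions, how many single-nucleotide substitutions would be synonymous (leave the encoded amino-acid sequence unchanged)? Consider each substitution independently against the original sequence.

4

Codon 1 (AAG, Lys): 1 synonymous substitution.
Codon 2 (UCG, Ser): 3 synonymous substitutions.
Total: 1 + 3 = 4.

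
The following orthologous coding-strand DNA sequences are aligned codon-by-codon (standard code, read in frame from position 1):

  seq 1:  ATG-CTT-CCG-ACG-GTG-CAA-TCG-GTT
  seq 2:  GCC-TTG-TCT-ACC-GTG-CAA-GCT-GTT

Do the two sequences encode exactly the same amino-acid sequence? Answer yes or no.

Codon 1: ATG Met / GCC Ala — nonsynonymous.
Codon 2: CTT Leu / TTG Leu — synonymous.
Codon 3: CCG Pro / TCT Ser — nonsynonymous.
Codon 4: ACG Thr / ACC Thr — synonymous.
Codon 5: GTG Val / GTG Val — identical.
Codon 6: CAA Gln / CAA Gln — identical.
Codon 7: TCG Ser / GCT Ala — nonsynonymous.
Codon 8: GTT Val / GTT Val — identical.
Nonsynonymous differences: 3 → different protein.

no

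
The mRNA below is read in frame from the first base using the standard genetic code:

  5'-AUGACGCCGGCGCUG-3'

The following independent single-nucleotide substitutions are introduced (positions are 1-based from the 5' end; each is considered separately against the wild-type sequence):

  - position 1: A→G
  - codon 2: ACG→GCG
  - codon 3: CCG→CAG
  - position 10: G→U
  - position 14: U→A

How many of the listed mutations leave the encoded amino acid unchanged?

0

Codon 1: AUG (Met) → GUG (Val) — missense.
Codon 2: ACG (Thr) → GCG (Ala) — missense.
Codon 3: CCG (Pro) → CAG (Gln) — missense.
Codon 4: GCG (Ala) → UCG (Ser) — missense.
Codon 5: CUG (Leu) → CAG (Gln) — missense.
Synonymous: 0 of 5.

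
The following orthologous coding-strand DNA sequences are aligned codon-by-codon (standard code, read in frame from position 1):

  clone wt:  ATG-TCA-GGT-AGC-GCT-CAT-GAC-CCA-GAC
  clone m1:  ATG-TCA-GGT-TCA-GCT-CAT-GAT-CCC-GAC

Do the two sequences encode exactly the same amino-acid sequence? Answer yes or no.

Codon 1: ATG Met / ATG Met — identical.
Codon 2: TCA Ser / TCA Ser — identical.
Codon 3: GGT Gly / GGT Gly — identical.
Codon 4: AGC Ser / TCA Ser — synonymous.
Codon 5: GCT Ala / GCT Ala — identical.
Codon 6: CAT His / CAT His — identical.
Codon 7: GAC Asp / GAT Asp — synonymous.
Codon 8: CCA Pro / CCC Pro — synonymous.
Codon 9: GAC Asp / GAC Asp — identical.
Nonsynonymous differences: 0 → same protein.

yes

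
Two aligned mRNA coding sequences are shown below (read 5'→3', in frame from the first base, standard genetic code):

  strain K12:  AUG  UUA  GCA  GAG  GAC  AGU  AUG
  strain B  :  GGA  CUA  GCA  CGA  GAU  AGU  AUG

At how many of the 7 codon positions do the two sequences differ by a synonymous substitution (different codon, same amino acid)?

Codon 1: AUG Met / GGA Gly — nonsynonymous.
Codon 2: UUA Leu / CUA Leu — synonymous.
Codon 3: GCA Ala / GCA Ala — identical.
Codon 4: GAG Glu / CGA Arg — nonsynonymous.
Codon 5: GAC Asp / GAU Asp — synonymous.
Codon 6: AGU Ser / AGU Ser — identical.
Codon 7: AUG Met / AUG Met — identical.
Synonymous differences: 2.

2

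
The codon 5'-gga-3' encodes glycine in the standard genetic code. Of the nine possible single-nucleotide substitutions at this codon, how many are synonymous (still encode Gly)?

3

Position 1: none → 0 synonymous.
Position 2: none → 0 synonymous.
Position 3: GGU, GGC, GGG → 3 synonymous.
Total: 0 + 0 + 3 = 3.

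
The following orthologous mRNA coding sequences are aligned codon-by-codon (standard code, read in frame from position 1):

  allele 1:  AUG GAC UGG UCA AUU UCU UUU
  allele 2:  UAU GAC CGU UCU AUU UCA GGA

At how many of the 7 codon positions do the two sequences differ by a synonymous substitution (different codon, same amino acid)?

2

Codon 1: AUG Met / UAU Tyr — nonsynonymous.
Codon 2: GAC Asp / GAC Asp — identical.
Codon 3: UGG Trp / CGU Arg — nonsynonymous.
Codon 4: UCA Ser / UCU Ser — synonymous.
Codon 5: AUU Ile / AUU Ile — identical.
Codon 6: UCU Ser / UCA Ser — synonymous.
Codon 7: UUU Phe / GGA Gly — nonsynonymous.
Synonymous differences: 2.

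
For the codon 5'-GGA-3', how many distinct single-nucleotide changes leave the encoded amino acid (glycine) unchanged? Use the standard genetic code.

3

Position 1: none → 0 synonymous.
Position 2: none → 0 synonymous.
Position 3: GGU, GGC, GGG → 3 synonymous.
Total: 0 + 0 + 3 = 3.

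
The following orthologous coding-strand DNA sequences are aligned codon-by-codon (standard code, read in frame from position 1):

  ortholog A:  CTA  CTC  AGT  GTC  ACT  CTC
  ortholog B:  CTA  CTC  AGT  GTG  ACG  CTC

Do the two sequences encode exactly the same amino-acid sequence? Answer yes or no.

yes

Codon 1: CTA Leu / CTA Leu — identical.
Codon 2: CTC Leu / CTC Leu — identical.
Codon 3: AGT Ser / AGT Ser — identical.
Codon 4: GTC Val / GTG Val — synonymous.
Codon 5: ACT Thr / ACG Thr — synonymous.
Codon 6: CTC Leu / CTC Leu — identical.
Nonsynonymous differences: 0 → same protein.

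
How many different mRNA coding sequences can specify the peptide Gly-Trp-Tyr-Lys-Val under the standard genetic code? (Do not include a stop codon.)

Gly: 4 codons.
Trp: 1 codon.
Tyr: 2 codons.
Lys: 2 codons.
Val: 4 codons.
4 × 1 × 2 × 2 × 4 = 64.

64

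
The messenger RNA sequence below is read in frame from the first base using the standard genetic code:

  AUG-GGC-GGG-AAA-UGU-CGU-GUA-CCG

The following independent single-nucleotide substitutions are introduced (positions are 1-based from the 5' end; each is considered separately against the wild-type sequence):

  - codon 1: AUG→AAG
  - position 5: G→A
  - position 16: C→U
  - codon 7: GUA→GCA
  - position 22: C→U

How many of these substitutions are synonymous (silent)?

0

Codon 1: AUG (Met) → AAG (Lys) — missense.
Codon 2: GGC (Gly) → GAC (Asp) — missense.
Codon 6: CGU (Arg) → UGU (Cys) — missense.
Codon 7: GUA (Val) → GCA (Ala) — missense.
Codon 8: CCG (Pro) → UCG (Ser) — missense.
Synonymous: 0 of 5.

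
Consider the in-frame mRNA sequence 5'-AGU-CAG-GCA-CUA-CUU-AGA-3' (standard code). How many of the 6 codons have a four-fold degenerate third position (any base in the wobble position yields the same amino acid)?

Codon 1 AGU (Ser): third position 2-fold.
Codon 2 CAG (Gln): third position 2-fold.
Codon 3 GCA (Ala): third position 4-fold.
Codon 4 CUA (Leu): third position 4-fold.
Codon 5 CUU (Leu): third position 4-fold.
Codon 6 AGA (Arg): third position 2-fold.
Four-fold degenerate third positions: 3.

3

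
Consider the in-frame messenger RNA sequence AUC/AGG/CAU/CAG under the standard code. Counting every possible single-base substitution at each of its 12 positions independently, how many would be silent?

Codon 1 (AUC, Ile): 2 synonymous substitutions.
Codon 2 (AGG, Arg): 2 synonymous substitutions.
Codon 3 (CAU, His): 1 synonymous substitution.
Codon 4 (CAG, Gln): 1 synonymous substitution.
Total: 2 + 2 + 1 + 1 = 6.

6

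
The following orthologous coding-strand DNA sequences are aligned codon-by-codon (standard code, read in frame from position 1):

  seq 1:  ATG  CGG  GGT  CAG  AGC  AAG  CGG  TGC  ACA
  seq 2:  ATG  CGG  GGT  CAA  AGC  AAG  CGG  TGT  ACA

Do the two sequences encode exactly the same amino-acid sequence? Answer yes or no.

Codon 1: ATG Met / ATG Met — identical.
Codon 2: CGG Arg / CGG Arg — identical.
Codon 3: GGT Gly / GGT Gly — identical.
Codon 4: CAG Gln / CAA Gln — synonymous.
Codon 5: AGC Ser / AGC Ser — identical.
Codon 6: AAG Lys / AAG Lys — identical.
Codon 7: CGG Arg / CGG Arg — identical.
Codon 8: TGC Cys / TGT Cys — synonymous.
Codon 9: ACA Thr / ACA Thr — identical.
Nonsynonymous differences: 0 → same protein.

yes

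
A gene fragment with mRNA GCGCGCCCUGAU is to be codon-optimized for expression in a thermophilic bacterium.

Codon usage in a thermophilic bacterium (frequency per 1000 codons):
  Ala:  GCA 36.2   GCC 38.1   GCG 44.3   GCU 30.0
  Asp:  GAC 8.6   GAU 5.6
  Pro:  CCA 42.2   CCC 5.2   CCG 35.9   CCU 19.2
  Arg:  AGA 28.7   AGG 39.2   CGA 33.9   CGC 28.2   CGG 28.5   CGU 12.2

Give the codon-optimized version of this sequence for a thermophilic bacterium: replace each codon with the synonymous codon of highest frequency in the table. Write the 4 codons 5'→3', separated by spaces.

Codon 1 (Ala): best is GCG at 44.3.
Codon 2 (Arg): best is AGG at 39.2.
Codon 3 (Pro): best is CCA at 42.2.
Codon 4 (Asp): best is GAC at 8.6.

GCG AGG CCA GAC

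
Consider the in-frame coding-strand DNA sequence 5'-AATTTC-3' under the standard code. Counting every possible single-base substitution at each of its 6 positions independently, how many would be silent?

Codon 1 (AAT, Asn): 1 synonymous substitution.
Codon 2 (TTC, Phe): 1 synonymous substitution.
Total: 1 + 1 = 2.

2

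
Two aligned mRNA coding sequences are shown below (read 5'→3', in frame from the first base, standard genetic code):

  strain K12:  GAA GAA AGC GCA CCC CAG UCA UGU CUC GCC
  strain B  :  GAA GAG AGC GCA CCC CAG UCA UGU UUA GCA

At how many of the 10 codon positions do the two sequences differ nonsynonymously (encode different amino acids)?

0

Codon 1: GAA Glu / GAA Glu — identical.
Codon 2: GAA Glu / GAG Glu — synonymous.
Codon 3: AGC Ser / AGC Ser — identical.
Codon 4: GCA Ala / GCA Ala — identical.
Codon 5: CCC Pro / CCC Pro — identical.
Codon 6: CAG Gln / CAG Gln — identical.
Codon 7: UCA Ser / UCA Ser — identical.
Codon 8: UGU Cys / UGU Cys — identical.
Codon 9: CUC Leu / UUA Leu — synonymous.
Codon 10: GCC Ala / GCA Ala — synonymous.
Nonsynonymous differences: 0.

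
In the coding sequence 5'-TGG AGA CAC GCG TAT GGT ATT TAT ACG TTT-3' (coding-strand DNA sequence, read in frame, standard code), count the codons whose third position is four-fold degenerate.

Codon 1 TGG (Trp): third position 1-fold.
Codon 2 AGA (Arg): third position 2-fold.
Codon 3 CAC (His): third position 2-fold.
Codon 4 GCG (Ala): third position 4-fold.
Codon 5 TAT (Tyr): third position 2-fold.
Codon 6 GGT (Gly): third position 4-fold.
Codon 7 ATT (Ile): third position 3-fold.
Codon 8 TAT (Tyr): third position 2-fold.
Codon 9 ACG (Thr): third position 4-fold.
Codon 10 TTT (Phe): third position 2-fold.
Four-fold degenerate third positions: 3.

3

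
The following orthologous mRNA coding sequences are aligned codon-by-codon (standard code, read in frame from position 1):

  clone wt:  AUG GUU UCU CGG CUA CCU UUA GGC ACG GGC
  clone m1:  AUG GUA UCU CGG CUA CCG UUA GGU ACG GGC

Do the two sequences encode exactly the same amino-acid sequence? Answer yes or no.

yes

Codon 1: AUG Met / AUG Met — identical.
Codon 2: GUU Val / GUA Val — synonymous.
Codon 3: UCU Ser / UCU Ser — identical.
Codon 4: CGG Arg / CGG Arg — identical.
Codon 5: CUA Leu / CUA Leu — identical.
Codon 6: CCU Pro / CCG Pro — synonymous.
Codon 7: UUA Leu / UUA Leu — identical.
Codon 8: GGC Gly / GGU Gly — synonymous.
Codon 9: ACG Thr / ACG Thr — identical.
Codon 10: GGC Gly / GGC Gly — identical.
Nonsynonymous differences: 0 → same protein.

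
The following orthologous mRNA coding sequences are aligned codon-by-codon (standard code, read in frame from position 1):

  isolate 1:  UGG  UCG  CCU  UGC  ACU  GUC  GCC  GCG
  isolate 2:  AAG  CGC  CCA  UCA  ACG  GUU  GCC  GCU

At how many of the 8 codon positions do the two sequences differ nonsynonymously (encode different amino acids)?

3

Codon 1: UGG Trp / AAG Lys — nonsynonymous.
Codon 2: UCG Ser / CGC Arg — nonsynonymous.
Codon 3: CCU Pro / CCA Pro — synonymous.
Codon 4: UGC Cys / UCA Ser — nonsynonymous.
Codon 5: ACU Thr / ACG Thr — synonymous.
Codon 6: GUC Val / GUU Val — synonymous.
Codon 7: GCC Ala / GCC Ala — identical.
Codon 8: GCG Ala / GCU Ala — synonymous.
Nonsynonymous differences: 3.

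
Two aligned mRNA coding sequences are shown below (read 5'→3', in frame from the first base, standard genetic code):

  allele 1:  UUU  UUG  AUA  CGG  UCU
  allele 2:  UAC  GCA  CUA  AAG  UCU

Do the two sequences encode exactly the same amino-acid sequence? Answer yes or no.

no

Codon 1: UUU Phe / UAC Tyr — nonsynonymous.
Codon 2: UUG Leu / GCA Ala — nonsynonymous.
Codon 3: AUA Ile / CUA Leu — nonsynonymous.
Codon 4: CGG Arg / AAG Lys — nonsynonymous.
Codon 5: UCU Ser / UCU Ser — identical.
Nonsynonymous differences: 4 → different protein.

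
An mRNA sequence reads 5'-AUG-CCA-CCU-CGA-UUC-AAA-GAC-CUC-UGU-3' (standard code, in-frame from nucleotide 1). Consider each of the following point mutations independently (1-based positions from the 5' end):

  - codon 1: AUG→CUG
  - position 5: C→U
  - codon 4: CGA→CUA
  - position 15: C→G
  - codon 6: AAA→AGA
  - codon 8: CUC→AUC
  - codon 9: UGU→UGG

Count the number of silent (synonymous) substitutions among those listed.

0

Codon 1: AUG (Met) → CUG (Leu) — missense.
Codon 2: CCA (Pro) → CUA (Leu) — missense.
Codon 4: CGA (Arg) → CUA (Leu) — missense.
Codon 5: UUC (Phe) → UUG (Leu) — missense.
Codon 6: AAA (Lys) → AGA (Arg) — missense.
Codon 8: CUC (Leu) → AUC (Ile) — missense.
Codon 9: UGU (Cys) → UGG (Trp) — missense.
Synonymous: 0 of 7.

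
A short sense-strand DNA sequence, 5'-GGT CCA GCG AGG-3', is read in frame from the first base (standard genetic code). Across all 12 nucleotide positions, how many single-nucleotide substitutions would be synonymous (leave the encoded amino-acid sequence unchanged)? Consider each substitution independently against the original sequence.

Codon 1 (GGT, Gly): 3 synonymous substitutions.
Codon 2 (CCA, Pro): 3 synonymous substitutions.
Codon 3 (GCG, Ala): 3 synonymous substitutions.
Codon 4 (AGG, Arg): 2 synonymous substitutions.
Total: 3 + 3 + 3 + 2 = 11.

11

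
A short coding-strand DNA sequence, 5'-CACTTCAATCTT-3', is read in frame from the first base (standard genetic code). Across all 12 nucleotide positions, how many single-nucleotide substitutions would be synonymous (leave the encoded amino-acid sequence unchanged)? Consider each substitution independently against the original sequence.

6

Codon 1 (CAC, His): 1 synonymous substitution.
Codon 2 (TTC, Phe): 1 synonymous substitution.
Codon 3 (AAT, Asn): 1 synonymous substitution.
Codon 4 (CTT, Leu): 3 synonymous substitutions.
Total: 1 + 1 + 1 + 3 = 6.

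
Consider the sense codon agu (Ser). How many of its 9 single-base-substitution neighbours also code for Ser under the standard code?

Position 1: none → 0 synonymous.
Position 2: none → 0 synonymous.
Position 3: AGC → 1 synonymous.
Total: 0 + 0 + 1 = 1.

1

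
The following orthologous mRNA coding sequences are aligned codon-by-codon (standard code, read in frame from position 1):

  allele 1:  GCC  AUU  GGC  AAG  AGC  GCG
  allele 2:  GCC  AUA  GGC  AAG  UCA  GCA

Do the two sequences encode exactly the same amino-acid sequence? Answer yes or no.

Codon 1: GCC Ala / GCC Ala — identical.
Codon 2: AUU Ile / AUA Ile — synonymous.
Codon 3: GGC Gly / GGC Gly — identical.
Codon 4: AAG Lys / AAG Lys — identical.
Codon 5: AGC Ser / UCA Ser — synonymous.
Codon 6: GCG Ala / GCA Ala — synonymous.
Nonsynonymous differences: 0 → same protein.

yes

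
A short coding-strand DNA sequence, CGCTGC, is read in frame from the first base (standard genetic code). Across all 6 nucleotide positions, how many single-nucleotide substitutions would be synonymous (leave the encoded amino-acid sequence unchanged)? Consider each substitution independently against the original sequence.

4

Codon 1 (CGC, Arg): 3 synonymous substitutions.
Codon 2 (TGC, Cys): 1 synonymous substitution.
Total: 3 + 1 = 4.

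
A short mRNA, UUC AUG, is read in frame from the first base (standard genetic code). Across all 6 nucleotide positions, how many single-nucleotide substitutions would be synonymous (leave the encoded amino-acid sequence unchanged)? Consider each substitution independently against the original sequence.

Codon 1 (UUC, Phe): 1 synonymous substitution.
Codon 2 (AUG, Met): 0 synonymous substitutions.
Total: 1 + 0 = 1.

1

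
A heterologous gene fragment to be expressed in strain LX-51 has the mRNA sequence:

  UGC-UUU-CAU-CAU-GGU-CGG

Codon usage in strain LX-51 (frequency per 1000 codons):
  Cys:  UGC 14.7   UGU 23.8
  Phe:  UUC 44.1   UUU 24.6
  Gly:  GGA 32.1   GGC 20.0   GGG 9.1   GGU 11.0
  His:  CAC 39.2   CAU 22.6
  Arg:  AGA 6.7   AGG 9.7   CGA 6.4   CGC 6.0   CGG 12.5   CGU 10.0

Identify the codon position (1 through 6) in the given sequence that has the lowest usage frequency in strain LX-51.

Codon 1 UGC (Cys): 14.7 per 1000.
Codon 2 UUU (Phe): 24.6 per 1000.
Codon 3 CAU (His): 22.6 per 1000.
Codon 4 CAU (His): 22.6 per 1000.
Codon 5 GGU (Gly): 11.0 per 1000.
Codon 6 CGG (Arg): 12.5 per 1000.
Lowest frequency is 11.0 at codon 5.

5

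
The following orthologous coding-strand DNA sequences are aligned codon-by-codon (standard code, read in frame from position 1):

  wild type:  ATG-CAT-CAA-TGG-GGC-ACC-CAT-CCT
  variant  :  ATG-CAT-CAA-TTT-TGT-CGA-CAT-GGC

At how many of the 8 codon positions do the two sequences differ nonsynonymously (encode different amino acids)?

Codon 1: ATG Met / ATG Met — identical.
Codon 2: CAT His / CAT His — identical.
Codon 3: CAA Gln / CAA Gln — identical.
Codon 4: TGG Trp / TTT Phe — nonsynonymous.
Codon 5: GGC Gly / TGT Cys — nonsynonymous.
Codon 6: ACC Thr / CGA Arg — nonsynonymous.
Codon 7: CAT His / CAT His — identical.
Codon 8: CCT Pro / GGC Gly — nonsynonymous.
Nonsynonymous differences: 4.

4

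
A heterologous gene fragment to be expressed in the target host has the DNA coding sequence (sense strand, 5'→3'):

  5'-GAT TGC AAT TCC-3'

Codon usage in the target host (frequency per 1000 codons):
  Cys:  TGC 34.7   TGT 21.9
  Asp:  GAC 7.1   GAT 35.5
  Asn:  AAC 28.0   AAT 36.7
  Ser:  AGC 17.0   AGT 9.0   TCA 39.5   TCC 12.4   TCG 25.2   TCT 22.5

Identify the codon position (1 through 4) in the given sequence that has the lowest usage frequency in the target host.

4

Codon 1 GAT (Asp): 35.5 per 1000.
Codon 2 TGC (Cys): 34.7 per 1000.
Codon 3 AAT (Asn): 36.7 per 1000.
Codon 4 TCC (Ser): 12.4 per 1000.
Lowest frequency is 12.4 at codon 4.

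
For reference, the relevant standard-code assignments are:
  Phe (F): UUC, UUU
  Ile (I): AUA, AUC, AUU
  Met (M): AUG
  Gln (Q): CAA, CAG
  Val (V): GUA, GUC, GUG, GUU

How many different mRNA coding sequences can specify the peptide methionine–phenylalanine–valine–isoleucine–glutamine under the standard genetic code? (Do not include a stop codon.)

Met: 1 codon.
Phe: 2 codons.
Val: 4 codons.
Ile: 3 codons.
Gln: 2 codons.
1 × 2 × 4 × 3 × 2 = 48.

48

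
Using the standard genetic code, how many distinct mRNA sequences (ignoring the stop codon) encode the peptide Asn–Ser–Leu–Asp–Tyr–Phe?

Asn: 2 codons.
Ser: 6 codons.
Leu: 6 codons.
Asp: 2 codons.
Tyr: 2 codons.
Phe: 2 codons.
2 × 6 × 6 × 2 × 2 × 2 = 576.

576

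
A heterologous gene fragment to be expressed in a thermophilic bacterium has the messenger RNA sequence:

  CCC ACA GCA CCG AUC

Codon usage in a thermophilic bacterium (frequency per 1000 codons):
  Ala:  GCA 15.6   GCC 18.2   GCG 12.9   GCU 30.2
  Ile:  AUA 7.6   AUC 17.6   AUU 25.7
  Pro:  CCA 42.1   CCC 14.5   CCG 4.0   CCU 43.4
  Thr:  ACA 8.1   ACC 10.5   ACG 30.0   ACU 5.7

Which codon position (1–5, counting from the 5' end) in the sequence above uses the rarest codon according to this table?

Codon 1 CCC (Pro): 14.5 per 1000.
Codon 2 ACA (Thr): 8.1 per 1000.
Codon 3 GCA (Ala): 15.6 per 1000.
Codon 4 CCG (Pro): 4.0 per 1000.
Codon 5 AUC (Ile): 17.6 per 1000.
Lowest frequency is 4.0 at codon 4.

4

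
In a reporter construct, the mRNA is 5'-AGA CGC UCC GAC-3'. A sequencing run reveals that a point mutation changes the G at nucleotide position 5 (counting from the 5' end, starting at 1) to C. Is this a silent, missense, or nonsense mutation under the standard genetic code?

Position 5 falls in codon 2: CGC → Arg.
After the substitution the codon is CCC → Pro.
Arg ≠ Pro, so this is a missense mutation.

missense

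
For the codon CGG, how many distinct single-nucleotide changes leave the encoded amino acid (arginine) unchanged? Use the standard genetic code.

4

Position 1: AGG → 1 synonymous.
Position 2: none → 0 synonymous.
Position 3: CGU, CGC, CGA → 3 synonymous.
Total: 1 + 0 + 3 = 4.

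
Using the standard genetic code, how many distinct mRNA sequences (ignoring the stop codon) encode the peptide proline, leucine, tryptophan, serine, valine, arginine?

Pro: 4 codons.
Leu: 6 codons.
Trp: 1 codon.
Ser: 6 codons.
Val: 4 codons.
Arg: 6 codons.
4 × 6 × 1 × 6 × 4 × 6 = 3456.

3456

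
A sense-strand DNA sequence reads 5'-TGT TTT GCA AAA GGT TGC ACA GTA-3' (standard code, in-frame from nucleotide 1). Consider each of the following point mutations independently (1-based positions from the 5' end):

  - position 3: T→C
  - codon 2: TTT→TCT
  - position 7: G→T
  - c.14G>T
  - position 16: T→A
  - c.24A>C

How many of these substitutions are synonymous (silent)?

Codon 1: TGT (Cys) → TGC (Cys) — synonymous.
Codon 2: TTT (Phe) → TCT (Ser) — missense.
Codon 3: GCA (Ala) → TCA (Ser) — missense.
Codon 5: GGT (Gly) → GTT (Val) — missense.
Codon 6: TGC (Cys) → AGC (Ser) — missense.
Codon 8: GTA (Val) → GTC (Val) — synonymous.
Synonymous: 2 of 6.

2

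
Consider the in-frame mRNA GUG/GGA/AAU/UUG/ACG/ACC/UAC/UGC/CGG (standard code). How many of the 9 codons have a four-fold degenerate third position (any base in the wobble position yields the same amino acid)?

Codon 1 GUG (Val): third position 4-fold.
Codon 2 GGA (Gly): third position 4-fold.
Codon 3 AAU (Asn): third position 2-fold.
Codon 4 UUG (Leu): third position 2-fold.
Codon 5 ACG (Thr): third position 4-fold.
Codon 6 ACC (Thr): third position 4-fold.
Codon 7 UAC (Tyr): third position 2-fold.
Codon 8 UGC (Cys): third position 2-fold.
Codon 9 CGG (Arg): third position 4-fold.
Four-fold degenerate third positions: 5.

5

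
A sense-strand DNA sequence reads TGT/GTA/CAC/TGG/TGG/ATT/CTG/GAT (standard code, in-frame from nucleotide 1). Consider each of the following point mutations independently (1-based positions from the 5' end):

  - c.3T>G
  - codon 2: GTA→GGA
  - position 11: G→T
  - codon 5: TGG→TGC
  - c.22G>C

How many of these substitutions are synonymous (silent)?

Codon 1: TGT (Cys) → TGG (Trp) — missense.
Codon 2: GTA (Val) → GGA (Gly) — missense.
Codon 4: TGG (Trp) → TTG (Leu) — missense.
Codon 5: TGG (Trp) → TGC (Cys) — missense.
Codon 8: GAT (Asp) → CAT (His) — missense.
Synonymous: 0 of 5.

0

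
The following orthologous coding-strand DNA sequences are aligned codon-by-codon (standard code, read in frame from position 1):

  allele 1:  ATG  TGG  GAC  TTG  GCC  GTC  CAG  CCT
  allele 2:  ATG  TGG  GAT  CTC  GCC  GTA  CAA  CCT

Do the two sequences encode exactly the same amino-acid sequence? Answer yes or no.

yes

Codon 1: ATG Met / ATG Met — identical.
Codon 2: TGG Trp / TGG Trp — identical.
Codon 3: GAC Asp / GAT Asp — synonymous.
Codon 4: TTG Leu / CTC Leu — synonymous.
Codon 5: GCC Ala / GCC Ala — identical.
Codon 6: GTC Val / GTA Val — synonymous.
Codon 7: CAG Gln / CAA Gln — synonymous.
Codon 8: CCT Pro / CCT Pro — identical.
Nonsynonymous differences: 0 → same protein.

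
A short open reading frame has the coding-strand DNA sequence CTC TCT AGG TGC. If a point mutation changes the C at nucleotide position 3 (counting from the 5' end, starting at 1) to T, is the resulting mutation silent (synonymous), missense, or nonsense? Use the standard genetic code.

Position 3 falls in codon 1: CTC → Leu.
After the substitution the codon is CTT → Leu.
Both encode Leu, so the change is synonymous.

silent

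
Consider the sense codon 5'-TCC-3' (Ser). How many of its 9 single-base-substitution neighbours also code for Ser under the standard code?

Position 1: none → 0 synonymous.
Position 2: none → 0 synonymous.
Position 3: TCT, TCA, TCG → 3 synonymous.
Total: 0 + 0 + 3 = 3.

3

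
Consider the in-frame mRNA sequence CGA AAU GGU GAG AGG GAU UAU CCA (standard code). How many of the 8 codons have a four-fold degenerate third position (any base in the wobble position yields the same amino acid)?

Codon 1 CGA (Arg): third position 4-fold.
Codon 2 AAU (Asn): third position 2-fold.
Codon 3 GGU (Gly): third position 4-fold.
Codon 4 GAG (Glu): third position 2-fold.
Codon 5 AGG (Arg): third position 2-fold.
Codon 6 GAU (Asp): third position 2-fold.
Codon 7 UAU (Tyr): third position 2-fold.
Codon 8 CCA (Pro): third position 4-fold.
Four-fold degenerate third positions: 3.

3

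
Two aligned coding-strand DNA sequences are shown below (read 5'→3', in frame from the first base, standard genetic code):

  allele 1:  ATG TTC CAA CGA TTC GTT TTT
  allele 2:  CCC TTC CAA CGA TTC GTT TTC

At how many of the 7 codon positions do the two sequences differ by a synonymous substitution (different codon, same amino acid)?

1

Codon 1: ATG Met / CCC Pro — nonsynonymous.
Codon 2: TTC Phe / TTC Phe — identical.
Codon 3: CAA Gln / CAA Gln — identical.
Codon 4: CGA Arg / CGA Arg — identical.
Codon 5: TTC Phe / TTC Phe — identical.
Codon 6: GTT Val / GTT Val — identical.
Codon 7: TTT Phe / TTC Phe — synonymous.
Synonymous differences: 1.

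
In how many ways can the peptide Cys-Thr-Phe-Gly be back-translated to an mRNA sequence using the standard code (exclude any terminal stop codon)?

Cys: 2 codons.
Thr: 4 codons.
Phe: 2 codons.
Gly: 4 codons.
2 × 4 × 2 × 4 = 64.

64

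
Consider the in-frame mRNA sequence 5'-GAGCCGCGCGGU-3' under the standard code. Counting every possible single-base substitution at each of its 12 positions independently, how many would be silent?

10

Codon 1 (GAG, Glu): 1 synonymous substitution.
Codon 2 (CCG, Pro): 3 synonymous substitutions.
Codon 3 (CGC, Arg): 3 synonymous substitutions.
Codon 4 (GGU, Gly): 3 synonymous substitutions.
Total: 1 + 3 + 3 + 3 = 10.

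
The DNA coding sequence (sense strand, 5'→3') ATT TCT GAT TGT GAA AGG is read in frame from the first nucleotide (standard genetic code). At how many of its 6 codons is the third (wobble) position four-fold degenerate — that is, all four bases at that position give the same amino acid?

1

Codon 1 ATT (Ile): third position 3-fold.
Codon 2 TCT (Ser): third position 4-fold.
Codon 3 GAT (Asp): third position 2-fold.
Codon 4 TGT (Cys): third position 2-fold.
Codon 5 GAA (Glu): third position 2-fold.
Codon 6 AGG (Arg): third position 2-fold.
Four-fold degenerate third positions: 1.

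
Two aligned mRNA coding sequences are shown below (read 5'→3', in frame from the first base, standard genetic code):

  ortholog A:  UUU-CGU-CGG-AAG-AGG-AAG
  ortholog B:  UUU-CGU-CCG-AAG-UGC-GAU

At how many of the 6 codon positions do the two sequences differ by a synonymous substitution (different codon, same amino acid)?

0

Codon 1: UUU Phe / UUU Phe — identical.
Codon 2: CGU Arg / CGU Arg — identical.
Codon 3: CGG Arg / CCG Pro — nonsynonymous.
Codon 4: AAG Lys / AAG Lys — identical.
Codon 5: AGG Arg / UGC Cys — nonsynonymous.
Codon 6: AAG Lys / GAU Asp — nonsynonymous.
Synonymous differences: 0.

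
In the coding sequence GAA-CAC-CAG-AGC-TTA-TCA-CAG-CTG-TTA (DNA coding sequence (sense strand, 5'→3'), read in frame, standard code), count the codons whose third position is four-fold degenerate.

2

Codon 1 GAA (Glu): third position 2-fold.
Codon 2 CAC (His): third position 2-fold.
Codon 3 CAG (Gln): third position 2-fold.
Codon 4 AGC (Ser): third position 2-fold.
Codon 5 TTA (Leu): third position 2-fold.
Codon 6 TCA (Ser): third position 4-fold.
Codon 7 CAG (Gln): third position 2-fold.
Codon 8 CTG (Leu): third position 4-fold.
Codon 9 TTA (Leu): third position 2-fold.
Four-fold degenerate third positions: 2.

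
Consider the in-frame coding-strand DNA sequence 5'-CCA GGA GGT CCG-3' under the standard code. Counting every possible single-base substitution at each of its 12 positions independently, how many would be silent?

12

Codon 1 (CCA, Pro): 3 synonymous substitutions.
Codon 2 (GGA, Gly): 3 synonymous substitutions.
Codon 3 (GGT, Gly): 3 synonymous substitutions.
Codon 4 (CCG, Pro): 3 synonymous substitutions.
Total: 3 + 3 + 3 + 3 = 12.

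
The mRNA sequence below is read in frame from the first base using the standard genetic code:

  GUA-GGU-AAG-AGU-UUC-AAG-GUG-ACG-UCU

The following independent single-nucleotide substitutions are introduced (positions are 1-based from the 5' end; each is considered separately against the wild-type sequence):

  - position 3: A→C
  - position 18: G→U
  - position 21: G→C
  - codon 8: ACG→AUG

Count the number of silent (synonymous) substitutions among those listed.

2

Codon 1: GUA (Val) → GUC (Val) — synonymous.
Codon 6: AAG (Lys) → AAU (Asn) — missense.
Codon 7: GUG (Val) → GUC (Val) — synonymous.
Codon 8: ACG (Thr) → AUG (Met) — missense.
Synonymous: 2 of 4.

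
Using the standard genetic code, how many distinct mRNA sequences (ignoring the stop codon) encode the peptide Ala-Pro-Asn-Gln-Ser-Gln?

Ala: 4 codons.
Pro: 4 codons.
Asn: 2 codons.
Gln: 2 codons.
Ser: 6 codons.
Gln: 2 codons.
4 × 4 × 2 × 2 × 6 × 2 = 768.

768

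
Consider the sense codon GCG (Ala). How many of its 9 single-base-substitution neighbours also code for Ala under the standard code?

Position 1: none → 0 synonymous.
Position 2: none → 0 synonymous.
Position 3: GCU, GCC, GCA → 3 synonymous.
Total: 0 + 0 + 3 = 3.

3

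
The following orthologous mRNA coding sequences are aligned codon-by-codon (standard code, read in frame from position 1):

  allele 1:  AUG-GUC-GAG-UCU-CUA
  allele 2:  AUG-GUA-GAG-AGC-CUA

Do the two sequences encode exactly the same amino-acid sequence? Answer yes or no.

yes

Codon 1: AUG Met / AUG Met — identical.
Codon 2: GUC Val / GUA Val — synonymous.
Codon 3: GAG Glu / GAG Glu — identical.
Codon 4: UCU Ser / AGC Ser — synonymous.
Codon 5: CUA Leu / CUA Leu — identical.
Nonsynonymous differences: 0 → same protein.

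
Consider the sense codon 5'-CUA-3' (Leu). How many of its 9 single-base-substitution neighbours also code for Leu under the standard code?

4

Position 1: UUA → 1 synonymous.
Position 2: none → 0 synonymous.
Position 3: CUU, CUC, CUG → 3 synonymous.
Total: 1 + 0 + 3 = 4.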